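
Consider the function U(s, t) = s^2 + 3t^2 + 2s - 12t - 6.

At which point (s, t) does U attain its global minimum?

U(s,t) separates as P(s) + Q(t) − 6, so its minimum is min P + min Q − 6.
P'(s) = 2s + 2 vanishes at s ∈ {-1}; Q'(t) = 6(t - 2) vanishes at t ∈ {2}.
Local minima of P (where P''>0): P(-1)=-1. Local minima of Q: Q(2)=-12.
So the global minimum of U is P(-1) + Q(2) − 6 = -1 − 12 − 6 = -19, attained at (-1, 2).

(-1, 2)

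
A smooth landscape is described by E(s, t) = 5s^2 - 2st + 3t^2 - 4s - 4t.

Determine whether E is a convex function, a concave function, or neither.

convex

E is quadratic, so its Hessian is the constant matrix H = [[10, -2], [-2, 6]].
det(H) = 56, tr(H) = 16.
det(H) > 0 and tr(H) > 0, so H is positive definite everywhere: convex.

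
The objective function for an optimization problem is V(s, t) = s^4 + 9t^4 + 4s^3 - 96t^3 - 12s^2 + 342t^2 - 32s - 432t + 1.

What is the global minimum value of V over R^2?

-240

V(s,t) separates as P(s) + Q(t) + 1, so its minimum is min P + min Q + 1.
P'(s) = 4(s - 2)(s + 1)(s + 4) vanishes at s ∈ {-4, -1, 2}; Q'(t) = 36(t - 4)(t - 3)(t - 1) vanishes at t ∈ {1, 3, 4}.
Local minima of P (where P''>0): P(-4)=-64, P(2)=-64. Local minima of Q: Q(1)=-177, Q(4)=-96.
So the global minimum of V is P(-4) + Q(1) + 1 = -64 − 177 + 1 = -240, attained at (-4, 1).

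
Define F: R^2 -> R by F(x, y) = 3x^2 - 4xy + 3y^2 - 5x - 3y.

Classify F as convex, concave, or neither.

convex

F is quadratic, so its Hessian is the constant matrix H = [[6, -4], [-4, 6]].
det(H) = 20, tr(H) = 12.
det(H) > 0 and tr(H) > 0, so H is positive definite everywhere: convex.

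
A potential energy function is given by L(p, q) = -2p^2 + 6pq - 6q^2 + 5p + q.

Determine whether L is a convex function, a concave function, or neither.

L is quadratic, so its Hessian is the constant matrix H = [[-4, 6], [6, -12]].
det(H) = 12, tr(H) = -16.
det(H) > 0 and tr(H) < 0, so H is negative definite everywhere: concave.

concave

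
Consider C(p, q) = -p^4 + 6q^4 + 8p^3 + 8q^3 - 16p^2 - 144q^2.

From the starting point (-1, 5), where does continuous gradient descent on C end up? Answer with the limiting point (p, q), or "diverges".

diverges

C is separable, so gradient descent decouples: p follows -∂C/∂p, q follows -∂C/∂q.
∂C/∂p = -4p(p - 4)(p - 2); at p=-1 this is 60, so p decreases.
∂C/∂q = 24q(q - 3)(q + 4); at q=5 this is 2160, so q decreases.
The p-coordinate has no critical point in that direction and runs off to infinity.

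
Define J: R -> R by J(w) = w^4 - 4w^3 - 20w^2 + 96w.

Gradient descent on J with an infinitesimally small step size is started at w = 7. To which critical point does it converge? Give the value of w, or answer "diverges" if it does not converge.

J'(w) = 4(w - 4)(w - 2)(w + 3), so J'(7) = 600.
Gradient descent moves in the -J' direction, i.e. w is decreasing.
The nearest critical point in that direction is w = 4, where J'' = 56 > 0 (a local minimum). The iterate converges there.

4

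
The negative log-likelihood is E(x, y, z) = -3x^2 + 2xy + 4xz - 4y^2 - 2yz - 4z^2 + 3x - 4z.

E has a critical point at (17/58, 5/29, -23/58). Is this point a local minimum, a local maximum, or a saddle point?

local maximum

The Hessian is constant: H = [[-6, 2, 4], [2, -8, -2], [4, -2, -8]].
Leading principal minors: Δ₁ = -6, Δ₂ = 44, Δ₃ = -232.
The minors alternate sign starting negative (−, +, −), so H is negative definite: a local maximum.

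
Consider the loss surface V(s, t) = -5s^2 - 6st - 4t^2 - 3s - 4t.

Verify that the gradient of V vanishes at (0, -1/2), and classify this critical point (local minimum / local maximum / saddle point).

local maximum

∇V = (-10s - 6t - 3, -6s - 8t - 4); substituting (0, -1/2) gives ∇V = (0, 0), so (0, -1/2) is indeed a critical point.
The Hessian of V is constant: H = [[-10, -6], [-6, -8]].
det(H) = (-10)·(-8) − (-6)² = 44.
det(H) > 0 and tr(H) = -18 < 0, so H is negative definite and the point is a local maximum.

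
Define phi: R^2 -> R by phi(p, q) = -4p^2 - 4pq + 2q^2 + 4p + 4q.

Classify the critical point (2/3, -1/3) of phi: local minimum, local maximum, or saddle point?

The Hessian of phi is constant: H = [[-8, -4], [-4, 4]].
det(H) = (-8)·4 − (-4)² = -48.
Since det(H) < 0, H is indefinite and the critical point is a saddle point.

saddle point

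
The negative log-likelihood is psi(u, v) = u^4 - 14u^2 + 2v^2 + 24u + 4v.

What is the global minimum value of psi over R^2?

psi(u,v) separates as P(u) + Q(v), so its minimum is min P + min Q.
P'(u) = 4(u - 2)(u - 1)(u + 3) vanishes at u ∈ {-3, 1, 2}; Q'(v) = 4v + 4 vanishes at v ∈ {-1}.
Local minima of P (where P''>0): P(-3)=-117, P(2)=8. Local minima of Q: Q(-1)=-2.
So the global minimum of psi is P(-3) + Q(-1) = -117 − 2 = -119, attained at (-3, -1).

-119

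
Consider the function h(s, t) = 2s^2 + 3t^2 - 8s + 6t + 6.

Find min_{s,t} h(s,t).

-5

h(s,t) separates as P(s) + Q(t) + 6, so its minimum is min P + min Q + 6.
P'(s) = 4s - 8 vanishes at s ∈ {2}; Q'(t) = 6(t + 1) vanishes at t ∈ {-1}.
Local minima of P (where P''>0): P(2)=-8. Local minima of Q: Q(-1)=-3.
So the global minimum of h is P(2) + Q(-1) + 6 = -8 − 3 + 6 = -5, attained at (2, -1).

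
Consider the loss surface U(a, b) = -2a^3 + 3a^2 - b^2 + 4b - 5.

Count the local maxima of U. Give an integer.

1

U separates as a function of a plus a function of b, so ∇U=0 decouples.
∂U/∂a = -6a(a - 1) = 0 at a ∈ {0, 1}; ∂U/∂b = -2(b - 2) = 0 at b ∈ {2}.
The Hessian is diagonal: diag(U_aa, U_bb). Second derivatives: U_aa(0)=6, U_aa(1)=-6; U_bb(2)=-2.
Local maxima occur where both diagonal entries negative: (1, 2). Count: 1.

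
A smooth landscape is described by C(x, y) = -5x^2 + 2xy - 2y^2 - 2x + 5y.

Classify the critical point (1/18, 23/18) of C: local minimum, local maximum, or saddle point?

local maximum

The Hessian of C is constant: H = [[-10, 2], [2, -4]].
det(H) = (-10)·(-4) − 2² = 36.
det(H) > 0 and tr(H) = -14 < 0, so H is negative definite and the point is a local maximum.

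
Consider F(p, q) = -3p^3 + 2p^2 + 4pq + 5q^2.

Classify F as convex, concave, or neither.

The term -3p^3 is cubic, so the Hessian is not constant.
∂²F/∂p² = -18p + 4, which takes both signs as p varies (negative for sufficiently large p). A diagonal entry of the Hessian changing sign means the Hessian is neither positive- nor negative-semidefinite on all of R^2.

neither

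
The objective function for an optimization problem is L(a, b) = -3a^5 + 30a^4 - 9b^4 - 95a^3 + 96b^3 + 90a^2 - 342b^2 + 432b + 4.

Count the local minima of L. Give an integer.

L separates as a function of a plus a function of b, so ∇L=0 decouples.
∂L/∂a = -15a(a - 4)(a - 3)(a - 1) = 0 at a ∈ {0, 1, 3, 4}; ∂L/∂b = -36(b - 4)(b - 3)(b - 1) = 0 at b ∈ {1, 3, 4}.
The Hessian is diagonal: diag(L_aa, L_bb). Second derivatives: L_aa(0)=180, L_aa(1)=-90, L_aa(3)=90, L_aa(4)=-180; L_bb(1)=-216, L_bb(3)=72, L_bb(4)=-108.
Local minima occur where both diagonal entries positive: (0, 3), (3, 3). Count: 2.

2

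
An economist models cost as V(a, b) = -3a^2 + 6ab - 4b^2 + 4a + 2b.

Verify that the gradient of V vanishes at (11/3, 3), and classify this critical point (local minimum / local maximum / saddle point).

local maximum

∇V = (-6a + 6b + 4, 6a - 8b + 2); substituting (11/3, 3) gives ∇V = (0, 0), so (11/3, 3) is indeed a critical point.
The Hessian of V is constant: H = [[-6, 6], [6, -8]].
det(H) = (-6)·(-8) − 6² = 12.
det(H) > 0 and tr(H) = -14 < 0, so H is negative definite and the point is a local maximum.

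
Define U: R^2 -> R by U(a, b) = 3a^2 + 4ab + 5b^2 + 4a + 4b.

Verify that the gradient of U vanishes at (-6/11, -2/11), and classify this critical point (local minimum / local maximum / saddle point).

local minimum

∇U = (6a + 4b + 4, 4a + 10b + 4); substituting (-6/11, -2/11) gives ∇U = (0, 0), so (-6/11, -2/11) is indeed a critical point.
The Hessian of U is constant: H = [[6, 4], [4, 10]].
det(H) = 6·10 − 4² = 44.
det(H) > 0 and tr(H) = 16 > 0, so H is positive definite and the point is a local minimum.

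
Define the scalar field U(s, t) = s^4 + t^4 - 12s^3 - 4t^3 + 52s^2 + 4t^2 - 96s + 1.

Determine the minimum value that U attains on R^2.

U(s,t) separates as P(s) + Q(t) + 1, so its minimum is min P + min Q + 1.
P'(s) = 4(s - 4)(s - 3)(s - 2) vanishes at s ∈ {2, 3, 4}; Q'(t) = 4t(t - 2)(t - 1) vanishes at t ∈ {0, 1, 2}.
Local minima of P (where P''>0): P(2)=-64, P(4)=-64. Local minima of Q: Q(0)=0, Q(2)=0.
So the global minimum of U is P(2) + Q(0) + 1 = -64 + 0 + 1 = -63, attained at (2, 0).

-63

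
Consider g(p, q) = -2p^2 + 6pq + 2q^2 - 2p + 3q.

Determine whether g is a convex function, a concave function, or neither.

g is quadratic, so its Hessian is the constant matrix H = [[-4, 6], [6, 4]].
det(H) = -52, tr(H) = 0.
det(H) < 0, so H is indefinite: neither convex nor concave.

neither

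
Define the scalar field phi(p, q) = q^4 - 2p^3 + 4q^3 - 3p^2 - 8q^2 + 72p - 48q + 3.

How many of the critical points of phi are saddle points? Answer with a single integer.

phi separates as a function of p plus a function of q, so ∇phi=0 decouples.
∂phi/∂p = -6(p - 3)(p + 4) = 0 at p ∈ {-4, 3}; ∂phi/∂q = 4(q - 2)(q + 2)(q + 3) = 0 at q ∈ {-3, -2, 2}.
The Hessian is diagonal: diag(phi_pp, phi_qq). Second derivatives: phi_pp(-4)=42, phi_pp(3)=-42; phi_qq(-3)=20, phi_qq(-2)=-16, phi_qq(2)=80.
Saddle points occur where the two diagonal entries have opposite signs: (-4, -2), (3, -3), (3, 2). Count: 3.

3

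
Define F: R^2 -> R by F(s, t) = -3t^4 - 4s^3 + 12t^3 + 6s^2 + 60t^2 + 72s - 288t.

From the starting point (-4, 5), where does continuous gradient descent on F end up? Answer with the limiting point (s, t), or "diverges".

diverges

F is separable, so gradient descent decouples: s follows -∂F/∂s, t follows -∂F/∂t.
∂F/∂s = -12(s - 3)(s + 2); at s=-4 this is -168, so s increases.
∂F/∂t = -12(t - 4)(t - 2)(t + 3); at t=5 this is -288, so t increases.
The t-coordinate has no critical point in that direction and runs off to infinity.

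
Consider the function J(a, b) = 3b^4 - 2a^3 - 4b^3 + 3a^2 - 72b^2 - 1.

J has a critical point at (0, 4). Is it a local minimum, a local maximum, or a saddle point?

local minimum

The mixed partial ∂²J/∂a∂b is 0, so the Hessian at any point is diag(J_aa, J_bb) = diag(6(-2a + 1), 12(3b^2 - 2b - 12)).
At (0, 4): H = diag(6, 336).
Both eigenvalues are positive, so H is positive definite: a local minimum.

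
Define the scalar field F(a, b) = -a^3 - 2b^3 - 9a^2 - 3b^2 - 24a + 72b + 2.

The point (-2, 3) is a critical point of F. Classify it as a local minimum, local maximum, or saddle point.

local maximum

The mixed partial ∂²F/∂a∂b is 0, so the Hessian at any point is diag(F_aa, F_bb) = diag(-6(a + 3), -6(2b + 1)).
At (-2, 3): H = diag(-6, -42).
Both eigenvalues are negative, so H is negative definite: a local maximum.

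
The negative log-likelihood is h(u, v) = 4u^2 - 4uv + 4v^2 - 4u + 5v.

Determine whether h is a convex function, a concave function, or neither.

h is quadratic, so its Hessian is the constant matrix H = [[8, -4], [-4, 8]].
det(H) = 48, tr(H) = 16.
det(H) > 0 and tr(H) > 0, so H is positive definite everywhere: convex.

convex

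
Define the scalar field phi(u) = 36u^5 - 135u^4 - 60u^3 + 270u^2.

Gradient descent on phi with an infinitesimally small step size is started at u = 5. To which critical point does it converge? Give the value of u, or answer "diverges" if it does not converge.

3

phi'(u) = 180u(u - 3)(u - 1)(u + 1), so phi'(5) = 43200.
Gradient descent moves in the -phi' direction, i.e. u is decreasing.
The nearest critical point in that direction is u = 3, where phi'' = 4320 > 0 (a local minimum). The iterate converges there.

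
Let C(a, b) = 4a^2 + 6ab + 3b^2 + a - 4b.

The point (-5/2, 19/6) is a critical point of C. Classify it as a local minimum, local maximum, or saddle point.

local minimum

The Hessian of C is constant: H = [[8, 6], [6, 6]].
det(H) = 8·6 − 6² = 12.
det(H) > 0 and tr(H) = 14 > 0, so H is positive definite and the point is a local minimum.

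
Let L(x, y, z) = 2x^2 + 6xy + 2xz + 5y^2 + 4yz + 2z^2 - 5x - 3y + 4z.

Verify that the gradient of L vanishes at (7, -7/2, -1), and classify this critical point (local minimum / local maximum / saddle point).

local minimum

∇L = (4x + 6y + 2z - 5, 6x + 10y + 4z - 3, 2x + 4y + 4z + 4); substituting (7, -7/2, -1) gives ∇L = (0, 0, 0), so (7, -7/2, -1) is indeed a critical point.
The Hessian is constant: H = [[4, 6, 2], [6, 10, 4], [2, 4, 4]].
Leading principal minors: Δ₁ = 4, Δ₂ = 4, Δ₃ = 8.
All leading minors are positive, so H is positive definite: a local minimum.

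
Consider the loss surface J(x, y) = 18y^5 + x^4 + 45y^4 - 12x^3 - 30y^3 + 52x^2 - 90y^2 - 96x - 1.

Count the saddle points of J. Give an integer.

J separates as a function of x plus a function of y, so ∇J=0 decouples.
∂J/∂x = 4(x - 4)(x - 3)(x - 2) = 0 at x ∈ {2, 3, 4}; ∂J/∂y = 90y(y - 1)(y + 1)(y + 2) = 0 at y ∈ {-2, -1, 0, 1}.
The Hessian is diagonal: diag(J_xx, J_yy). Second derivatives: J_xx(2)=8, J_xx(3)=-4, J_xx(4)=8; J_yy(-2)=-540, J_yy(-1)=180, J_yy(0)=-180, J_yy(1)=540.
Saddle points occur where the two diagonal entries have opposite signs: (2, -2), (2, 0), (3, -1), (3, 1), (4, -2), (4, 0). Count: 6.

6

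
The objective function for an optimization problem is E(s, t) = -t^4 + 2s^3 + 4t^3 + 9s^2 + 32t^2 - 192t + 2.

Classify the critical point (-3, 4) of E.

The mixed partial ∂²E/∂s∂t is 0, so the Hessian at any point is diag(E_ss, E_tt) = diag(6(2s + 3), 4(-3t^2 + 6t + 16)).
At (-3, 4): H = diag(-18, -32).
Both eigenvalues are negative, so H is negative definite: a local maximum.

local maximum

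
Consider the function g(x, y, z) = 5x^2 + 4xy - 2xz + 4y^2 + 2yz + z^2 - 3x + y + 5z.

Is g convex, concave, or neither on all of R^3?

convex

g is quadratic, so its Hessian is the constant matrix H = [[10, 4, -2], [4, 8, 2], [-2, 2, 2]].
Leading principal minors: 10, 64, 24.
All positive ⇒ H ≻ 0 ⇒ convex.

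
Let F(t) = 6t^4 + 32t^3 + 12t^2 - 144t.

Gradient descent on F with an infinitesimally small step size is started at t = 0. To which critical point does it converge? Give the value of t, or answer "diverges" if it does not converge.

F'(t) = 24(t - 1)(t + 2)(t + 3), so F'(0) = -144.
Gradient descent moves in the -F' direction, i.e. t is increasing.
The nearest critical point in that direction is t = 1, where F'' = 288 > 0 (a local minimum). The iterate converges there.

1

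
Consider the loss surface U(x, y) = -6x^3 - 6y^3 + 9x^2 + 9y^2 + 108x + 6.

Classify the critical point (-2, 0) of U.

The mixed partial ∂²U/∂x∂y is 0, so the Hessian at any point is diag(U_xx, U_yy) = diag(18(-2x + 1), 18(-2y + 1)).
At (-2, 0): H = diag(90, 18).
Both eigenvalues are positive, so H is positive definite: a local minimum.

local minimum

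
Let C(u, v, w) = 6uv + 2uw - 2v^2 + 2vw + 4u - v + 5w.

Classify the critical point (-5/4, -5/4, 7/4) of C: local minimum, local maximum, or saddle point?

The Hessian is constant: H = [[0, 6, 2], [6, -4, 2], [2, 2, 0]].
Leading principal minors: Δ₁ = 0, Δ₂ = -36, Δ₃ = 64.
The minors fit neither the all-positive nor the alternating-sign pattern, so H is indefinite: a saddle point.

saddle point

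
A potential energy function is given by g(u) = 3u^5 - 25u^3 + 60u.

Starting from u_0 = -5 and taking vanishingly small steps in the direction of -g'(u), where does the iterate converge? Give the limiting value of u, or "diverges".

diverges

g'(u) = 15(u - 2)(u - 1)(u + 1)(u + 2), so g'(-5) = 7560.
Gradient descent moves in the -g' direction, i.e. u is decreasing.
There is no critical point below u=-5, and g' keeps the same sign, so the iterate runs off to −∞.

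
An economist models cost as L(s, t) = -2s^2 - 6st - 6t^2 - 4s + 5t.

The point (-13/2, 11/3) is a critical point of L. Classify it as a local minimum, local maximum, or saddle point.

local maximum

The Hessian of L is constant: H = [[-4, -6], [-6, -12]].
det(H) = (-4)·(-12) − (-6)² = 12.
det(H) > 0 and tr(H) = -16 < 0, so H is negative definite and the point is a local maximum.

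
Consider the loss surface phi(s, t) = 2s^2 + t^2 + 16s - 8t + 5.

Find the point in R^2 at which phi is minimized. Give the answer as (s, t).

(-4, 4)

phi(s,t) separates as P(s) + Q(t) + 5, so its minimum is min P + min Q + 5.
P'(s) = 4s + 16 vanishes at s ∈ {-4}; Q'(t) = 2(t - 4) vanishes at t ∈ {4}.
Local minima of P (where P''>0): P(-4)=-32. Local minima of Q: Q(4)=-16.
So the global minimum of phi is P(-4) + Q(4) + 5 = -32 − 16 + 5 = -43, attained at (-4, 4).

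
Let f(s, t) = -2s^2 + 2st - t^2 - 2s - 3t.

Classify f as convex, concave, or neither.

f is quadratic, so its Hessian is the constant matrix H = [[-4, 2], [2, -2]].
det(H) = 4, tr(H) = -6.
det(H) > 0 and tr(H) < 0, so H is negative definite everywhere: concave.

concave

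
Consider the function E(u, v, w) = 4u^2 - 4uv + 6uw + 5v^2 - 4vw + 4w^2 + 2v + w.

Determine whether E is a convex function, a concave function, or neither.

E is quadratic, so its Hessian is the constant matrix H = [[8, -4, 6], [-4, 10, -4], [6, -4, 8]].
Leading principal minors: 8, 64, 216.
All positive ⇒ H ≻ 0 ⇒ convex.

convex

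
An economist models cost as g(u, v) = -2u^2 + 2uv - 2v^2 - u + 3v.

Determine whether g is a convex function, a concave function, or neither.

concave

g is quadratic, so its Hessian is the constant matrix H = [[-4, 2], [2, -4]].
det(H) = 12, tr(H) = -8.
det(H) > 0 and tr(H) < 0, so H is negative definite everywhere: concave.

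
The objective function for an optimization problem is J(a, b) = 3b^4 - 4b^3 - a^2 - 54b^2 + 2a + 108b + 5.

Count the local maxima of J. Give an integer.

J separates as a function of a plus a function of b, so ∇J=0 decouples.
∂J/∂a = -2(a - 1) = 0 at a ∈ {1}; ∂J/∂b = 12(b - 3)(b - 1)(b + 3) = 0 at b ∈ {-3, 1, 3}.
The Hessian is diagonal: diag(J_aa, J_bb). Second derivatives: J_aa(1)=-2; J_bb(-3)=288, J_bb(1)=-96, J_bb(3)=144.
Local maxima occur where both diagonal entries negative: (1, 1). Count: 1.

1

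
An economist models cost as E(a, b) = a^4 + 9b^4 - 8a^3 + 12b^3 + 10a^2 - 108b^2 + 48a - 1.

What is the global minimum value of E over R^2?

-597

E(a,b) separates as P(a) + Q(b) − 1, so its minimum is min P + min Q − 1.
P'(a) = 4(a - 4)(a - 3)(a + 1) vanishes at a ∈ {-1, 3, 4}; Q'(b) = 36b(b - 2)(b + 3) vanishes at b ∈ {-3, 0, 2}.
Local minima of P (where P''>0): P(-1)=-29, P(4)=96. Local minima of Q: Q(-3)=-567, Q(2)=-192.
So the global minimum of E is P(-1) + Q(-3) − 1 = -29 − 567 − 1 = -597, attained at (-1, -3).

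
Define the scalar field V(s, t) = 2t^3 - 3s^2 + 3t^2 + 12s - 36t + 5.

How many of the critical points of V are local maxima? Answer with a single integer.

1

V separates as a function of s plus a function of t, so ∇V=0 decouples.
∂V/∂s = -6(s - 2) = 0 at s ∈ {2}; ∂V/∂t = 6(t - 2)(t + 3) = 0 at t ∈ {-3, 2}.
The Hessian is diagonal: diag(V_ss, V_tt). Second derivatives: V_ss(2)=-6; V_tt(-3)=-30, V_tt(2)=30.
Local maxima occur where both diagonal entries negative: (2, -3). Count: 1.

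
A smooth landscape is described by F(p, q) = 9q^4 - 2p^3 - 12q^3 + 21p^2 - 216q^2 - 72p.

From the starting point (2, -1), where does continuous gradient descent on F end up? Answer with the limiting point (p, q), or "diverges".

(3, -3)

F is separable, so gradient descent decouples: p follows -∂F/∂p, q follows -∂F/∂q.
∂F/∂p = -6(p - 4)(p - 3); at p=2 this is -12, so p increases.
∂F/∂q = 36q(q - 4)(q + 3); at q=-1 this is 360, so q decreases.
p converges to its nearest critical value 3 (a local min of the p-part); q converges to -3. The iterate converges to (3, -3).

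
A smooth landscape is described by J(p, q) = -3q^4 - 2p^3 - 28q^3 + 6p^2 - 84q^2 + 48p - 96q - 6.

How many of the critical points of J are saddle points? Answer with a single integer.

3

J separates as a function of p plus a function of q, so ∇J=0 decouples.
∂J/∂p = -6(p - 4)(p + 2) = 0 at p ∈ {-2, 4}; ∂J/∂q = -12(q + 1)(q + 2)(q + 4) = 0 at q ∈ {-4, -2, -1}.
The Hessian is diagonal: diag(J_pp, J_qq). Second derivatives: J_pp(-2)=36, J_pp(4)=-36; J_qq(-4)=-72, J_qq(-2)=24, J_qq(-1)=-36.
Saddle points occur where the two diagonal entries have opposite signs: (-2, -4), (-2, -1), (4, -2). Count: 3.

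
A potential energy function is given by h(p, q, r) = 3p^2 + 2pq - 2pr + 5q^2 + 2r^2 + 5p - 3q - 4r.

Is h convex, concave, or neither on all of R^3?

convex

h is quadratic, so its Hessian is the constant matrix H = [[6, 2, -2], [2, 10, 0], [-2, 0, 4]].
Leading principal minors: 6, 56, 184.
All positive ⇒ H ≻ 0 ⇒ convex.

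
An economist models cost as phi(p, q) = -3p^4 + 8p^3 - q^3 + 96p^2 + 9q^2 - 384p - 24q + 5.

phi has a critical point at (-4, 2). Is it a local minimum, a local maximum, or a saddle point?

saddle point

The mixed partial ∂²phi/∂p∂q is 0, so the Hessian at any point is diag(phi_pp, phi_qq) = diag(12(-3p^2 + 4p + 16), 6(-q + 3)).
At (-4, 2): H = diag(-576, 6).
The eigenvalues have opposite signs, so H is indefinite: a saddle point.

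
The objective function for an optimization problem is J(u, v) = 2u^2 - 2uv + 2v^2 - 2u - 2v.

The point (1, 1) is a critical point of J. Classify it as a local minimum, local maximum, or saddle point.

local minimum

The Hessian of J is constant: H = [[4, -2], [-2, 4]].
det(H) = 4·4 − (-2)² = 12.
det(H) > 0 and tr(H) = 8 > 0, so H is positive definite and the point is a local minimum.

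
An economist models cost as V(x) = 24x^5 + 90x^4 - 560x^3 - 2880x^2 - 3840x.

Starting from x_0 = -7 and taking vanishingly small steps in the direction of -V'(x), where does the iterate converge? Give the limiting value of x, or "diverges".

V'(x) = 120(x - 4)(x + 1)(x + 2)(x + 4), so V'(-7) = 118800.
Gradient descent moves in the -V' direction, i.e. x is decreasing.
There is no critical point below x=-7, and V' keeps the same sign, so the iterate runs off to −∞.

diverges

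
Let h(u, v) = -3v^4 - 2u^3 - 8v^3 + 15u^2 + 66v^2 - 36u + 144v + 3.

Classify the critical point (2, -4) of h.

saddle point

The mixed partial ∂²h/∂u∂v is 0, so the Hessian at any point is diag(h_uu, h_vv) = diag(6(-2u + 5), 12(-3v^2 - 4v + 11)).
At (2, -4): H = diag(6, -252).
The eigenvalues have opposite signs, so H is indefinite: a saddle point.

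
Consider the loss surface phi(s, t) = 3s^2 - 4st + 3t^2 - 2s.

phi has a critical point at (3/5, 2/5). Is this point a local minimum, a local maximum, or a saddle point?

local minimum

The Hessian of phi is constant: H = [[6, -4], [-4, 6]].
det(H) = 6·6 − (-4)² = 20.
det(H) > 0 and tr(H) = 12 > 0, so H is positive definite and the point is a local minimum.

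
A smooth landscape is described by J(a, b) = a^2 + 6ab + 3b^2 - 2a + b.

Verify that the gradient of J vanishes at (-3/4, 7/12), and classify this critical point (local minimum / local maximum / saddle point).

∇J = (2a + 6b - 2, 6a + 6b + 1); substituting (-3/4, 7/12) gives ∇J = (0, 0), so (-3/4, 7/12) is indeed a critical point.
The Hessian of J is constant: H = [[2, 6], [6, 6]].
det(H) = 2·6 − 6² = -24.
Since det(H) < 0, H is indefinite and the critical point is a saddle point.

saddle point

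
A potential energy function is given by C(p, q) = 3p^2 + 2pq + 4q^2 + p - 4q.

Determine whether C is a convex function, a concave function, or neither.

C is quadratic, so its Hessian is the constant matrix H = [[6, 2], [2, 8]].
det(H) = 44, tr(H) = 14.
det(H) > 0 and tr(H) > 0, so H is positive definite everywhere: convex.

convex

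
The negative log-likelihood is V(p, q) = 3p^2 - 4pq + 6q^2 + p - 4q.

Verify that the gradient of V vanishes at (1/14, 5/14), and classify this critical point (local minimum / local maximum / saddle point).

local minimum

∇V = (6p - 4q + 1, -4p + 12q - 4); substituting (1/14, 5/14) gives ∇V = (0, 0), so (1/14, 5/14) is indeed a critical point.
The Hessian of V is constant: H = [[6, -4], [-4, 12]].
det(H) = 6·12 − (-4)² = 56.
det(H) > 0 and tr(H) = 18 > 0, so H is positive definite and the point is a local minimum.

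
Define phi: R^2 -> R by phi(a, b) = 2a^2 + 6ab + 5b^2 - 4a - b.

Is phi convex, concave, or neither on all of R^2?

convex

phi is quadratic, so its Hessian is the constant matrix H = [[4, 6], [6, 10]].
det(H) = 4, tr(H) = 14.
det(H) > 0 and tr(H) > 0, so H is positive definite everywhere: convex.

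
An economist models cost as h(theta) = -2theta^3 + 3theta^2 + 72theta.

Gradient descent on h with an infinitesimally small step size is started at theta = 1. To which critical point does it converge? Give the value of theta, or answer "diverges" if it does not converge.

-3

h'(theta) = -6(theta - 4)(theta + 3), so h'(1) = 72.
Gradient descent moves in the -h' direction, i.e. theta is decreasing.
The nearest critical point in that direction is theta = -3, where h'' = 42 > 0 (a local minimum). The iterate converges there.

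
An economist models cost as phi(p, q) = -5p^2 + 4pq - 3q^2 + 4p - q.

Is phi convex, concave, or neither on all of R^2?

concave

phi is quadratic, so its Hessian is the constant matrix H = [[-10, 4], [4, -6]].
det(H) = 44, tr(H) = -16.
det(H) > 0 and tr(H) < 0, so H is negative definite everywhere: concave.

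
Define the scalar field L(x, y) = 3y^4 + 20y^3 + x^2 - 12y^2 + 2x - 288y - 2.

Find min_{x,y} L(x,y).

-419

L(x,y) separates as P(x) + Q(y) − 2, so its minimum is min P + min Q − 2.
P'(x) = 2x + 2 vanishes at x ∈ {-1}; Q'(y) = 12(y - 2)(y + 3)(y + 4) vanishes at y ∈ {-4, -3, 2}.
Local minima of P (where P''>0): P(-1)=-1. Local minima of Q: Q(-4)=448, Q(2)=-416.
So the global minimum of L is P(-1) + Q(2) − 2 = -1 − 416 − 2 = -419, attained at (-1, 2).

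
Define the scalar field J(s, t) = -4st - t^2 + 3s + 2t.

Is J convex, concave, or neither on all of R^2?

J is quadratic, so its Hessian is the constant matrix H = [[0, -4], [-4, -2]].
det(H) = -16, tr(H) = -2.
det(H) < 0, so H is indefinite: neither convex nor concave.

neither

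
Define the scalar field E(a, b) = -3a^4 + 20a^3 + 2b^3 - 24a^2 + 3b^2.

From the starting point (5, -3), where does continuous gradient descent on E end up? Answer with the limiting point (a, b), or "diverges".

diverges

E is separable, so gradient descent decouples: a follows -∂E/∂a, b follows -∂E/∂b.
∂E/∂a = -12a(a - 4)(a - 1); at a=5 this is -240, so a increases.
∂E/∂b = 6b(b + 1); at b=-3 this is 36, so b decreases.
The a-coordinate has no critical point in that direction and runs off to infinity.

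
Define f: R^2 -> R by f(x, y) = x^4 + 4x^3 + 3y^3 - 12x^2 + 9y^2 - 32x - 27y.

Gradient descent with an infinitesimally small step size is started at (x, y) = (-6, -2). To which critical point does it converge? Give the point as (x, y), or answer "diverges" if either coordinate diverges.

(-4, 1)

f is separable, so gradient descent decouples: x follows -∂f/∂x, y follows -∂f/∂y.
∂f/∂x = 4(x - 2)(x + 1)(x + 4); at x=-6 this is -320, so x increases.
∂f/∂y = 9(y - 1)(y + 3); at y=-2 this is -27, so y increases.
x converges to its nearest critical value -4 (a local min of the x-part); y converges to 1. The iterate converges to (-4, 1).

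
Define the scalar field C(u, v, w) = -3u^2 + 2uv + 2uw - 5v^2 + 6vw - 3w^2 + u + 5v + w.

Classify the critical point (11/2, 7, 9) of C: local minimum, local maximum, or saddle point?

local maximum

The Hessian is constant: H = [[-6, 2, 2], [2, -10, 6], [2, 6, -6]].
Leading principal minors: Δ₁ = -6, Δ₂ = 56, Δ₃ = -32.
The minors alternate sign starting negative (−, +, −), so H is negative definite: a local maximum.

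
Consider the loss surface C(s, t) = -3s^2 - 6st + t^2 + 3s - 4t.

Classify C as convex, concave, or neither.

C is quadratic, so its Hessian is the constant matrix H = [[-6, -6], [-6, 2]].
det(H) = -48, tr(H) = -4.
det(H) < 0, so H is indefinite: neither convex nor concave.

neither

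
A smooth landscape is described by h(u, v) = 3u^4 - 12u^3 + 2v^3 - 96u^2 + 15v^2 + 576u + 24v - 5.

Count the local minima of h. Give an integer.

2

h separates as a function of u plus a function of v, so ∇h=0 decouples.
∂h/∂u = 12(u - 4)(u - 3)(u + 4) = 0 at u ∈ {-4, 3, 4}; ∂h/∂v = 6(v + 1)(v + 4) = 0 at v ∈ {-4, -1}.
The Hessian is diagonal: diag(h_uu, h_vv). Second derivatives: h_uu(-4)=672, h_uu(3)=-84, h_uu(4)=96; h_vv(-4)=-18, h_vv(-1)=18.
Local minima occur where both diagonal entries positive: (-4, -1), (4, -1). Count: 2.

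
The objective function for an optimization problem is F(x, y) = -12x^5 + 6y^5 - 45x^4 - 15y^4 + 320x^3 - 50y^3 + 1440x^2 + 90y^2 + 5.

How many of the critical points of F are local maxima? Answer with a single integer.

4

F separates as a function of x plus a function of y, so ∇F=0 decouples.
∂F/∂x = -60x(x - 4)(x + 3)(x + 4) = 0 at x ∈ {-4, -3, 0, 4}; ∂F/∂y = 30y(y - 3)(y - 1)(y + 2) = 0 at y ∈ {-2, 0, 1, 3}.
The Hessian is diagonal: diag(F_xx, F_yy). Second derivatives: F_xx(-4)=1920, F_xx(-3)=-1260, F_xx(0)=2880, F_xx(4)=-13440; F_yy(-2)=-900, F_yy(0)=180, F_yy(1)=-180, F_yy(3)=900.
Local maxima occur where both diagonal entries negative: (-3, -2), (-3, 1), (4, -2), (4, 1). Count: 4.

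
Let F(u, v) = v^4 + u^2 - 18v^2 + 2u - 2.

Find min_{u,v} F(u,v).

F(u,v) separates as P(u) + Q(v) − 2, so its minimum is min P + min Q − 2.
P'(u) = 2u + 2 vanishes at u ∈ {-1}; Q'(v) = 4v(v - 3)(v + 3) vanishes at v ∈ {-3, 0, 3}.
Local minima of P (where P''>0): P(-1)=-1. Local minima of Q: Q(-3)=-81, Q(3)=-81.
So the global minimum of F is P(-1) + Q(-3) − 2 = -1 − 81 − 2 = -84, attained at (-1, -3).

-84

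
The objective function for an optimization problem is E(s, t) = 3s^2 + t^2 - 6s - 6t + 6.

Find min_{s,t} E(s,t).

-6

E(s,t) separates as P(s) + Q(t) + 6, so its minimum is min P + min Q + 6.
P'(s) = 6s - 6 vanishes at s ∈ {1}; Q'(t) = 2(t - 3) vanishes at t ∈ {3}.
Local minima of P (where P''>0): P(1)=-3. Local minima of Q: Q(3)=-9.
So the global minimum of E is P(1) + Q(3) + 6 = -3 − 9 + 6 = -6, attained at (1, 3).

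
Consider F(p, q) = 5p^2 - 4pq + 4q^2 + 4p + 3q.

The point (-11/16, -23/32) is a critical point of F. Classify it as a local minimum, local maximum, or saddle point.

local minimum

The Hessian of F is constant: H = [[10, -4], [-4, 8]].
det(H) = 10·8 − (-4)² = 64.
det(H) > 0 and tr(H) = 18 > 0, so H is positive definite and the point is a local minimum.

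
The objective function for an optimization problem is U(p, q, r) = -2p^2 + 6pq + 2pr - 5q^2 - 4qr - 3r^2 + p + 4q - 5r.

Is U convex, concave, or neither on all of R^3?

U is quadratic, so its Hessian is the constant matrix H = [[-4, 6, 2], [6, -10, -4], [2, -4, -6]].
Leading principal minors: -4, 4, -16.
Signs alternate −, +, − ⇒ H ≺ 0 ⇒ concave.

concave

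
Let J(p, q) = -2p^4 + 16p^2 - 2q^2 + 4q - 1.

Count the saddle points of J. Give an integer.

J separates as a function of p plus a function of q, so ∇J=0 decouples.
∂J/∂p = -8p(p - 2)(p + 2) = 0 at p ∈ {-2, 0, 2}; ∂J/∂q = -4(q - 1) = 0 at q ∈ {1}.
The Hessian is diagonal: diag(J_pp, J_qq). Second derivatives: J_pp(-2)=-64, J_pp(0)=32, J_pp(2)=-64; J_qq(1)=-4.
Saddle points occur where the two diagonal entries have opposite signs: (0, 1). Count: 1.

1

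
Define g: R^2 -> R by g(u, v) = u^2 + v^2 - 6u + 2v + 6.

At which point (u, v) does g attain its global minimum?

(3, -1)

g(u,v) separates as P(u) + Q(v) + 6, so its minimum is min P + min Q + 6.
P'(u) = 2u - 6 vanishes at u ∈ {3}; Q'(v) = 2v + 2 vanishes at v ∈ {-1}.
Local minima of P (where P''>0): P(3)=-9. Local minima of Q: Q(-1)=-1.
So the global minimum of g is P(3) + Q(-1) + 6 = -9 − 1 + 6 = -4, attained at (3, -1).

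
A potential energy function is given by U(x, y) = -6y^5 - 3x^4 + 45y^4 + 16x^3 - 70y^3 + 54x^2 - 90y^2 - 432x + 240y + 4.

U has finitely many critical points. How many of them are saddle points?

U separates as a function of x plus a function of y, so ∇U=0 decouples.
∂U/∂x = -12(x - 4)(x - 3)(x + 3) = 0 at x ∈ {-3, 3, 4}; ∂U/∂y = -30(y - 4)(y - 2)(y - 1)(y + 1) = 0 at y ∈ {-1, 1, 2, 4}.
The Hessian is diagonal: diag(U_xx, U_yy). Second derivatives: U_xx(-3)=-504, U_xx(3)=72, U_xx(4)=-84; U_yy(-1)=900, U_yy(1)=-180, U_yy(2)=180, U_yy(4)=-900.
Saddle points occur where the two diagonal entries have opposite signs: (-3, -1), (-3, 2), (3, 1), (3, 4), (4, -1), (4, 2). Count: 6.

6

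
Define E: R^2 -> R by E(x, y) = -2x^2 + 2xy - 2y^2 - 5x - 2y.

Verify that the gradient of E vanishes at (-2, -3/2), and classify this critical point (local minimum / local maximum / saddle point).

∇E = (-4x + 2y - 5, 2x - 4y - 2); substituting (-2, -3/2) gives ∇E = (0, 0), so (-2, -3/2) is indeed a critical point.
The Hessian of E is constant: H = [[-4, 2], [2, -4]].
det(H) = (-4)·(-4) − 2² = 12.
det(H) > 0 and tr(H) = -8 < 0, so H is negative definite and the point is a local maximum.

local maximum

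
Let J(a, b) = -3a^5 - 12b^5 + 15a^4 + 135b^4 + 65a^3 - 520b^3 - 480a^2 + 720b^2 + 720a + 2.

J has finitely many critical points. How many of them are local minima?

J separates as a function of a plus a function of b, so ∇J=0 decouples.
∂J/∂a = -15(a - 4)(a - 3)(a - 1)(a + 4) = 0 at a ∈ {-4, 1, 3, 4}; ∂J/∂b = -60b(b - 4)(b - 3)(b - 2) = 0 at b ∈ {0, 2, 3, 4}.
The Hessian is diagonal: diag(J_aa, J_bb). Second derivatives: J_aa(-4)=4200, J_aa(1)=-450, J_aa(3)=210, J_aa(4)=-360; J_bb(0)=1440, J_bb(2)=-240, J_bb(3)=180, J_bb(4)=-480.
Local minima occur where both diagonal entries positive: (-4, 0), (-4, 3), (3, 0), (3, 3). Count: 4.

4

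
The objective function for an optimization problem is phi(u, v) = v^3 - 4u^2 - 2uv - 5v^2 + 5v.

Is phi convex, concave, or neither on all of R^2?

neither

The term v^3 is cubic, so the Hessian is not constant.
∂²phi/∂v² = 6v - 10, which takes both signs as v varies (negative for sufficiently negative v). A diagonal entry of the Hessian changing sign means the Hessian is neither positive- nor negative-semidefinite on all of R^2.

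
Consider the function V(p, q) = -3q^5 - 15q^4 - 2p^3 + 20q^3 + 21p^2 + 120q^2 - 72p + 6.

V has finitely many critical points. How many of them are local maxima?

V separates as a function of p plus a function of q, so ∇V=0 decouples.
∂V/∂p = -6(p - 4)(p - 3) = 0 at p ∈ {3, 4}; ∂V/∂q = -15q(q - 2)(q + 2)(q + 4) = 0 at q ∈ {-4, -2, 0, 2}.
The Hessian is diagonal: diag(V_pp, V_qq). Second derivatives: V_pp(3)=6, V_pp(4)=-6; V_qq(-4)=720, V_qq(-2)=-240, V_qq(0)=240, V_qq(2)=-720.
Local maxima occur where both diagonal entries negative: (4, -2), (4, 2). Count: 2.

2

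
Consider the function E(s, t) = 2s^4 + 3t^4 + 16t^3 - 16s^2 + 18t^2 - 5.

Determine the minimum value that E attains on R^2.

E(s,t) separates as P(s) + Q(t) − 5, so its minimum is min P + min Q − 5.
P'(s) = 8s(s - 2)(s + 2) vanishes at s ∈ {-2, 0, 2}; Q'(t) = 12t(t + 1)(t + 3) vanishes at t ∈ {-3, -1, 0}.
Local minima of P (where P''>0): P(-2)=-32, P(2)=-32. Local minima of Q: Q(-3)=-27, Q(0)=0.
So the global minimum of E is P(-2) + Q(-3) − 5 = -32 − 27 − 5 = -64, attained at (-2, -3).

-64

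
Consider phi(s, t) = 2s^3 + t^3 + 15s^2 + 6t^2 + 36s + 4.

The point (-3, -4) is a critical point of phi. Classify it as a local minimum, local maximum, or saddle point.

local maximum

The mixed partial ∂²phi/∂s∂t is 0, so the Hessian at any point is diag(phi_ss, phi_tt) = diag(6(2s + 5), 6(t + 2)).
At (-3, -4): H = diag(-6, -12).
Both eigenvalues are negative, so H is negative definite: a local maximum.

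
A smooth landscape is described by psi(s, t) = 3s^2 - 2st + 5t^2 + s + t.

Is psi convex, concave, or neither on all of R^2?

convex

psi is quadratic, so its Hessian is the constant matrix H = [[6, -2], [-2, 10]].
det(H) = 56, tr(H) = 16.
det(H) > 0 and tr(H) > 0, so H is positive definite everywhere: convex.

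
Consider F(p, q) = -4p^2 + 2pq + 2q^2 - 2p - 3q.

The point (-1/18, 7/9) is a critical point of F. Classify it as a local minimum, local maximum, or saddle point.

The Hessian of F is constant: H = [[-8, 2], [2, 4]].
det(H) = (-8)·4 − 2² = -36.
Since det(H) < 0, H is indefinite and the critical point is a saddle point.

saddle point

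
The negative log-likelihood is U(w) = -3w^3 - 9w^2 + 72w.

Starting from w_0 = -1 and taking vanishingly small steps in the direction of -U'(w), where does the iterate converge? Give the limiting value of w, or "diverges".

-4

U'(w) = -9(w - 2)(w + 4), so U'(-1) = 81.
Gradient descent moves in the -U' direction, i.e. w is decreasing.
The nearest critical point in that direction is w = -4, where U'' = 54 > 0 (a local minimum). The iterate converges there.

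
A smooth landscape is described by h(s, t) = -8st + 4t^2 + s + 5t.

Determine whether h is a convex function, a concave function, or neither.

h is quadratic, so its Hessian is the constant matrix H = [[0, -8], [-8, 8]].
det(H) = -64, tr(H) = 8.
det(H) < 0, so H is indefinite: neither convex nor concave.

neither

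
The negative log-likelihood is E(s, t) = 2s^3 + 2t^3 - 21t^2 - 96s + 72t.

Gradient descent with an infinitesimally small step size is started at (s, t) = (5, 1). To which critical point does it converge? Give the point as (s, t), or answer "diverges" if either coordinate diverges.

E is separable, so gradient descent decouples: s follows -∂E/∂s, t follows -∂E/∂t.
∂E/∂s = 6(s - 4)(s + 4); at s=5 this is 54, so s decreases.
∂E/∂t = 6(t - 4)(t - 3); at t=1 this is 36, so t decreases.
The t-coordinate has no critical point in that direction and runs off to infinity.

diverges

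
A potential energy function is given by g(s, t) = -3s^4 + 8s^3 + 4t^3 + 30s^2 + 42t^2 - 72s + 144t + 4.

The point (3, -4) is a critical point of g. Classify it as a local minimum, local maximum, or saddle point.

The mixed partial ∂²g/∂s∂t is 0, so the Hessian at any point is diag(g_ss, g_tt) = diag(12(-3s^2 + 4s + 5), 12(2t + 7)).
At (3, -4): H = diag(-120, -12).
Both eigenvalues are negative, so H is negative definite: a local maximum.

local maximum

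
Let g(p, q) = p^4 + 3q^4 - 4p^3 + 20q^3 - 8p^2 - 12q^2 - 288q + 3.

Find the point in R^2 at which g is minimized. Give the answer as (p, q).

g(p,q) separates as A(p) + B(q) + 3, so its minimum is min A + min B + 3.
A'(p) = 4p(p - 4)(p + 1) vanishes at p ∈ {-1, 0, 4}; B'(q) = 12(q - 2)(q + 3)(q + 4) vanishes at q ∈ {-4, -3, 2}.
Local minima of A (where A''>0): A(-1)=-3, A(4)=-128. Local minima of B: B(-4)=448, B(2)=-416.
So the global minimum of g is A(4) + B(2) + 3 = -128 − 416 + 3 = -541, attained at (4, 2).

(4, 2)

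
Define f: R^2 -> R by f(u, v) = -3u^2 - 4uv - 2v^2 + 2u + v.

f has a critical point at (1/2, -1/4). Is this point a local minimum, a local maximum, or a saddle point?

The Hessian of f is constant: H = [[-6, -4], [-4, -4]].
det(H) = (-6)·(-4) − (-4)² = 8.
det(H) > 0 and tr(H) = -10 < 0, so H is negative definite and the point is a local maximum.

local maximum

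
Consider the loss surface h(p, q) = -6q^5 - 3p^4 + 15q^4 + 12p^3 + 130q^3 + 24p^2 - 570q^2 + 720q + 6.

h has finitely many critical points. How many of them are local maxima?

4

h separates as a function of p plus a function of q, so ∇h=0 decouples.
∂h/∂p = -12p(p - 4)(p + 1) = 0 at p ∈ {-1, 0, 4}; ∂h/∂q = -30(q - 3)(q - 2)(q - 1)(q + 4) = 0 at q ∈ {-4, 1, 2, 3}.
The Hessian is diagonal: diag(h_pp, h_qq). Second derivatives: h_pp(-1)=-60, h_pp(0)=48, h_pp(4)=-240; h_qq(-4)=6300, h_qq(1)=-300, h_qq(2)=180, h_qq(3)=-420.
Local maxima occur where both diagonal entries negative: (-1, 1), (-1, 3), (4, 1), (4, 3). Count: 4.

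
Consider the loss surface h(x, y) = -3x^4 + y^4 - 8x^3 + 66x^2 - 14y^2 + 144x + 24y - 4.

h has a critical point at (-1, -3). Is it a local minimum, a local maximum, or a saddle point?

The mixed partial ∂²h/∂x∂y is 0, so the Hessian at any point is diag(h_xx, h_yy) = diag(12(-3x^2 - 4x + 11), 4(3y^2 - 7)).
At (-1, -3): H = diag(144, 80).
Both eigenvalues are positive, so H is positive definite: a local minimum.

local minimum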